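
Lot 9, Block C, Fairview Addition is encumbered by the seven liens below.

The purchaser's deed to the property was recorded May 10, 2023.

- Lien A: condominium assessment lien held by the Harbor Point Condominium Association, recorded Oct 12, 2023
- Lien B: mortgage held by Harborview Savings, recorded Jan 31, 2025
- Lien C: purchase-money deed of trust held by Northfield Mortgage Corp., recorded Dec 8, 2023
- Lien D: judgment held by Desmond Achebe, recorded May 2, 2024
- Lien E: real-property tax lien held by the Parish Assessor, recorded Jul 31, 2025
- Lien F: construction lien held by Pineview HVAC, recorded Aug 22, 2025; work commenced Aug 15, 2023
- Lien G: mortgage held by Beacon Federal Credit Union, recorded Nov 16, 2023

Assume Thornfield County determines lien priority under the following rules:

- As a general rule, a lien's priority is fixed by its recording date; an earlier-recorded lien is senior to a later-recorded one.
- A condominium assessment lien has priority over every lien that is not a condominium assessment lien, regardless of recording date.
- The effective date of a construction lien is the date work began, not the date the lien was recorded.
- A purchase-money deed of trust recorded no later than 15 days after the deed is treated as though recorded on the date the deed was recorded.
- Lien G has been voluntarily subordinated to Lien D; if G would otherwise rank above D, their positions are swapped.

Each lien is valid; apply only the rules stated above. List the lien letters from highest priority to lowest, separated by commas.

A, F, D, C, G, B, E

Effective dates after the stated exceptions: C was recorded 212 days after the deed, outside the 15-day window, so it keeps its recording date; F relates back to Aug 15, 2023 (work commenced).
As a condominium assessment lien, A is senior to every other lien.
Ordering the rest by effective date: F (Aug 15, 2023), G (Nov 16, 2023), C (Dec 8, 2023), D (May 2, 2024), B (Jan 31, 2025), E (Jul 31, 2025).
The subordination applies — G was senior to D — so G and D swap.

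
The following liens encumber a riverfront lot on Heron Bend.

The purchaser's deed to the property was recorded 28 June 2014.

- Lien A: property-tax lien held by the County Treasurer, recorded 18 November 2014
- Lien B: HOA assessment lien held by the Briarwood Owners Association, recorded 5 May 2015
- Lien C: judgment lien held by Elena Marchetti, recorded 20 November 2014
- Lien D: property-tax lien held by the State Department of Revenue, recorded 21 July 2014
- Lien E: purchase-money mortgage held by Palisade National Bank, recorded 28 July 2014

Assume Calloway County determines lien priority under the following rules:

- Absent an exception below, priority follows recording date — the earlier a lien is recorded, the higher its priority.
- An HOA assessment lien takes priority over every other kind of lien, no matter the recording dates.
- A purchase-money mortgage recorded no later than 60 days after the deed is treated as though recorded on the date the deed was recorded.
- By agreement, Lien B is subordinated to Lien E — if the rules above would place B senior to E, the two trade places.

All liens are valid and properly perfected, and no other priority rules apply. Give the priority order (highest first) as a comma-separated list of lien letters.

Effective dates: E relates back to the deed date 28 June 2014.
B, as an HOA assessment lien, has superpriority and ranks first.
Ordering the rest by effective date: E (28 June 2014), D (21 July 2014), A (18 November 2014), C (20 November 2014).
The subordination applies — B was senior to E — so B and E swap.

E, B, D, A, C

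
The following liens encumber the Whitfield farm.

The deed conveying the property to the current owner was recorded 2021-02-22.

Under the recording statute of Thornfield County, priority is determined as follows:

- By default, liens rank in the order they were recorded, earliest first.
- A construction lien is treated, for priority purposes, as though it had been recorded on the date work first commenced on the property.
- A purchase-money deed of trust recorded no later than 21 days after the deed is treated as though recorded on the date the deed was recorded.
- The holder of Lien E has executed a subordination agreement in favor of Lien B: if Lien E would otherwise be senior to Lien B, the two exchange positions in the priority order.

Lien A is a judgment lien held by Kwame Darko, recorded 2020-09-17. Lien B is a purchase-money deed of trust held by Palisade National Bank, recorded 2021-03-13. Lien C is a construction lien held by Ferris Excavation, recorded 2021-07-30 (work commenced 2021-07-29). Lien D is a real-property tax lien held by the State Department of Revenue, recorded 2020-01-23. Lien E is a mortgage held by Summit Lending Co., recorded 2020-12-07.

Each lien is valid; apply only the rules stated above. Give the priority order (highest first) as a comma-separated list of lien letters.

Effective dates after the stated exceptions: B's effective date is the deed date, 2021-02-22; C is treated as recorded 2021-07-29, the work-commencement date.
Sorted by effective date: D (2020-01-23), A (2020-09-17), E (2020-12-07), B (2021-02-22), C (2021-07-29).
The subordination applies — E was senior to B — so E and B swap.

D, A, B, E, C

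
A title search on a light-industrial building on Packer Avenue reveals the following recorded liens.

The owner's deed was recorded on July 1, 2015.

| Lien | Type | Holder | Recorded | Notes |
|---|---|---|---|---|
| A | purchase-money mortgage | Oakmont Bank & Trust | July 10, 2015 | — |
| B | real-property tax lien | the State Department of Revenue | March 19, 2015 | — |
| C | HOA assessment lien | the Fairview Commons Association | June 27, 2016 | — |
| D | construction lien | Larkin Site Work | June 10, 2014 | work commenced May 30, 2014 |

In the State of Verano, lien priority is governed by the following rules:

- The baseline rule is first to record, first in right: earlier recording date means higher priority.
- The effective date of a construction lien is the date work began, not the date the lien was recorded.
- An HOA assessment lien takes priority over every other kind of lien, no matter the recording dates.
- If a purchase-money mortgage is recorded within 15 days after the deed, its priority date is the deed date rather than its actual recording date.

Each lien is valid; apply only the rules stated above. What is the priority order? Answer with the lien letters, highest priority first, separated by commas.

C, D, B, A

First, effective dates: A was recorded within the 15-day window, so its effective date is the deed date July 1, 2015; D is treated as recorded May 30, 2014, the work-commencement date.
As an HOA assessment lien, C is senior to every other lien.
Remaining liens by effective date: D (May 30, 2014), B (March 19, 2015), A (July 1, 2015).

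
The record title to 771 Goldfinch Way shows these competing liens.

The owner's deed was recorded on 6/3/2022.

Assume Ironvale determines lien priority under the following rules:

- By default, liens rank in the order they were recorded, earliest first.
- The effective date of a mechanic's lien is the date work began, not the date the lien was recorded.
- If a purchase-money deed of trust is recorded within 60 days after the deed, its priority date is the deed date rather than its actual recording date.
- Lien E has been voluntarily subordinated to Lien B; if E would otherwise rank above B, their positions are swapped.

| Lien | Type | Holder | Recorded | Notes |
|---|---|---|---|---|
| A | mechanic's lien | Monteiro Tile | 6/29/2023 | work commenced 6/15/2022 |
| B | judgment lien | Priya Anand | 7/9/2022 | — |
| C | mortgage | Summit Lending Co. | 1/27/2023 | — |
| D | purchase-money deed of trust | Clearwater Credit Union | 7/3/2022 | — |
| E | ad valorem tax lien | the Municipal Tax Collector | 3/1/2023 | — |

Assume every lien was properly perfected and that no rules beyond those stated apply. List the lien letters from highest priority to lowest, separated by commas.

D, A, B, C, E

Effective dates after the stated exceptions: A relates back to 6/15/2022 (work commenced); D relates back to the deed date 6/3/2022.
Ordering by effective date: D (6/3/2022), A (6/15/2022), B (7/9/2022), C (1/27/2023), E (3/1/2023).
Since E is not senior to B, the subordination leaves the order unchanged.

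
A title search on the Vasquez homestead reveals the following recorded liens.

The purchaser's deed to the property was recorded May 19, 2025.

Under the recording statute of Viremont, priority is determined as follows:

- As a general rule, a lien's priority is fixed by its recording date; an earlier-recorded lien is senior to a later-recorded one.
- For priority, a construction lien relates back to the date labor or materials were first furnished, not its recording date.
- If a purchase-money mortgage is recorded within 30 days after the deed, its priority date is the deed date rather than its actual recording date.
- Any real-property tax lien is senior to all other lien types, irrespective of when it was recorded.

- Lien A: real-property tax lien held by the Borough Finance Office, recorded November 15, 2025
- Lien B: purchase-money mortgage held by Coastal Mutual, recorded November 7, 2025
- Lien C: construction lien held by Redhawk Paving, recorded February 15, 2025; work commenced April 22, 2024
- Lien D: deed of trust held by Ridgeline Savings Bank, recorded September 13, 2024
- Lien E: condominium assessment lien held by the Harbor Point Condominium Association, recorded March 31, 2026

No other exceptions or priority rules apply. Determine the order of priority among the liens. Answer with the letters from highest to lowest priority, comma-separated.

Adjusting effective dates: B missed the 30-day window (172 days after the deed), so its recording date stands; C relates back to April 22, 2024 (work commenced).
A is a real-property tax lien, so it outranks all other liens regardless of date.
The other liens, earliest effective date first: C (April 22, 2024), D (September 13, 2024), B (November 7, 2025), E (March 31, 2026).

A, C, D, B, E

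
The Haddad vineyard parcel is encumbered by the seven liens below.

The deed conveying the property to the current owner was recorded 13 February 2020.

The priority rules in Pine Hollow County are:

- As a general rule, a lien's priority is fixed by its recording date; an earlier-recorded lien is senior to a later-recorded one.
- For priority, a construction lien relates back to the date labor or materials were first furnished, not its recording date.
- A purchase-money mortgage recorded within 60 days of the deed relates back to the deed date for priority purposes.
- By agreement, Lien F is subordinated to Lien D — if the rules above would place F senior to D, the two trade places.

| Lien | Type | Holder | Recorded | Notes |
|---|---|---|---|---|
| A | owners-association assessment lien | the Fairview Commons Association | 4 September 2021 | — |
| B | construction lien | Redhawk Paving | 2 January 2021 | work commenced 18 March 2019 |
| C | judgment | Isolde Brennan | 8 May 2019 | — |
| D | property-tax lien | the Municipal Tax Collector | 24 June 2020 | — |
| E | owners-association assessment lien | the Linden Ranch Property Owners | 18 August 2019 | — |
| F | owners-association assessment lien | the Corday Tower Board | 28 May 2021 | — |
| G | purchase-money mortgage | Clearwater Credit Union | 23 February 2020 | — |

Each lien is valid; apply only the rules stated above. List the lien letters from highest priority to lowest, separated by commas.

B, C, E, G, D, F, A

Effective dates after the stated exceptions: B is treated as recorded 18 March 2019, the work-commencement date; G's effective date is the deed date, 13 February 2020.
Sorted by effective date: B (18 March 2019), C (8 May 2019), E (18 August 2019), G (13 February 2020), D (24 June 2020), F (28 May 2021), A (4 September 2021).
F is already junior to D, so the subordination agreement changes nothing.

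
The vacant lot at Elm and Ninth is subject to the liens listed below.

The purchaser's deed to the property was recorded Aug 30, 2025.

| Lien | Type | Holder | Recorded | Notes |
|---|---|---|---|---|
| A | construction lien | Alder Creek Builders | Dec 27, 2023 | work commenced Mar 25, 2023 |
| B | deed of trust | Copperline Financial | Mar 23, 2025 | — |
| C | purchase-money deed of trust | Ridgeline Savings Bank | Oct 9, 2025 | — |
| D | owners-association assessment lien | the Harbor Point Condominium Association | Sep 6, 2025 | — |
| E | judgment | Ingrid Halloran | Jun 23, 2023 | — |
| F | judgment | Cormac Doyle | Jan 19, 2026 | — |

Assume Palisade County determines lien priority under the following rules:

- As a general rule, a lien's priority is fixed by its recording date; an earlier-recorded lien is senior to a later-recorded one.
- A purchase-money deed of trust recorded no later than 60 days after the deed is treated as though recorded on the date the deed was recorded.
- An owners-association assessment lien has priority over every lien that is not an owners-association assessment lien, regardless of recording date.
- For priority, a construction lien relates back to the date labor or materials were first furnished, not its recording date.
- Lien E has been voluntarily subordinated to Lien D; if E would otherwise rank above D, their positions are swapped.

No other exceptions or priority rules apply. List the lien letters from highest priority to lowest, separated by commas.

First, effective dates: A's effective date is Mar 25, 2023, when work began; C relates back to the deed date Aug 30, 2025.
D is an owners-association assessment lien and takes priority over every other lien.
Ordering the rest by effective date: A (Mar 25, 2023), E (Jun 23, 2023), B (Mar 23, 2025), C (Aug 30, 2025), F (Jan 19, 2026).
E already ranks below D; the subordination has no effect.

D, A, E, B, C, F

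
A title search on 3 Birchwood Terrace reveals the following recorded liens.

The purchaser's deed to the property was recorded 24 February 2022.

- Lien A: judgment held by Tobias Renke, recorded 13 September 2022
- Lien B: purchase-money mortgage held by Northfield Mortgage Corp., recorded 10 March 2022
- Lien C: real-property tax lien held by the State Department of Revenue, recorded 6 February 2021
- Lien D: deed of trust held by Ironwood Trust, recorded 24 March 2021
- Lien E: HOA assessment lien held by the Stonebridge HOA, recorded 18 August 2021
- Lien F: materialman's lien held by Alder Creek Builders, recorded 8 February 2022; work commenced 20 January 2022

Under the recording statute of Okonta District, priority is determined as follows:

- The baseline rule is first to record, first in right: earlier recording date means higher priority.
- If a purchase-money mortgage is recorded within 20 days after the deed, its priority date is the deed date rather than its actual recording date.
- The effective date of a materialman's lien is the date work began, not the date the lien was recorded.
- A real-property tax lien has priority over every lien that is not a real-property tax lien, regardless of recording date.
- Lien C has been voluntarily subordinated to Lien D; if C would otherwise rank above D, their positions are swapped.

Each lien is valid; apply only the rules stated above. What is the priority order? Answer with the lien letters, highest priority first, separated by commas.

D, C, E, F, B, A

Adjusting effective dates: B relates back to the deed date 24 February 2022; F is treated as recorded 20 January 2022, the work-commencement date.
C is a real-property tax lien, so it outranks all other liens regardless of date.
Among the remaining liens, by effective date: D (24 March 2021), E (18 August 2021), F (20 January 2022), B (24 February 2022), A (13 September 2022).
C would otherwise be senior to D, so under the subordination agreement C and D exchange positions.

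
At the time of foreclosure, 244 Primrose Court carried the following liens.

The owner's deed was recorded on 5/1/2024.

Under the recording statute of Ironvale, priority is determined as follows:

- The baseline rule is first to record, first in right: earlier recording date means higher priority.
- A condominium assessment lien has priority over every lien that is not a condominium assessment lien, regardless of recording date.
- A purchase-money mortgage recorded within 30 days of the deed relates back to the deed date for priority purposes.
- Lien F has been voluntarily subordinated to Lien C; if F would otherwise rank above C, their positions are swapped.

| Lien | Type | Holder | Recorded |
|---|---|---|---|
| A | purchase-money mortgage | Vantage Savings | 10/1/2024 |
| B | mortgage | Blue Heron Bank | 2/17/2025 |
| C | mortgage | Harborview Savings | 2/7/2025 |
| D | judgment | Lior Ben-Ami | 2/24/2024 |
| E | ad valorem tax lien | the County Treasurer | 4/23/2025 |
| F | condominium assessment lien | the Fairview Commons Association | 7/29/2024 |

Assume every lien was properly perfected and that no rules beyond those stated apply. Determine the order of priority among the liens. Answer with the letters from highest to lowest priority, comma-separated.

C, D, A, F, B, E

First, effective dates: A was recorded 153 days after the deed, outside the 30-day window, so it keeps its recording date.
F, as a condominium assessment lien, has superpriority and ranks first.
Remaining liens by effective date: D (2/24/2024), A (10/1/2024), C (2/7/2025), B (2/17/2025), E (4/23/2025).
Because F would otherwise rank above C, the subordination swaps them.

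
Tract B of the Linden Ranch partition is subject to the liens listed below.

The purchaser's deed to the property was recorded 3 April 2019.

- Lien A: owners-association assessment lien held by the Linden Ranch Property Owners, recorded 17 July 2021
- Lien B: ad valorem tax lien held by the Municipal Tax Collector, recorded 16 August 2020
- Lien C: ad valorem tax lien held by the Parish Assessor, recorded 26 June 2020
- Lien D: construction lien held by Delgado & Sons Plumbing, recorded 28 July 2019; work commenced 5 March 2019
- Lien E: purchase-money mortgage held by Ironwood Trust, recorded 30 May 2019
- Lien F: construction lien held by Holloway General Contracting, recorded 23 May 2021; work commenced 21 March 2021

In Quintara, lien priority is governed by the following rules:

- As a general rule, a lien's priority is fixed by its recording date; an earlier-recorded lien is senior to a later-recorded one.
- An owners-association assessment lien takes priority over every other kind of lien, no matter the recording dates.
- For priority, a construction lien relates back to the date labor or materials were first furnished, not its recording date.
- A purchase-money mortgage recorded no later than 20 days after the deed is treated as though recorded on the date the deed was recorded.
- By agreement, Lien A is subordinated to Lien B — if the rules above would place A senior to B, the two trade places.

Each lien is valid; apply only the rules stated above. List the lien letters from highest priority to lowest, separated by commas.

B, D, E, C, A, F

First, effective dates: D is treated as recorded 5 March 2019, the work-commencement date; E was recorded 57 days after the deed, outside the 20-day window, so it keeps its recording date; F relates back to 21 March 2021 (work commenced).
A, as an owners-association assessment lien, has superpriority and ranks first.
The other liens, earliest effective date first: D (5 March 2019), E (30 May 2019), C (26 June 2020), B (16 August 2020), F (21 March 2021).
The subordination applies — A was senior to B — so A and B swap.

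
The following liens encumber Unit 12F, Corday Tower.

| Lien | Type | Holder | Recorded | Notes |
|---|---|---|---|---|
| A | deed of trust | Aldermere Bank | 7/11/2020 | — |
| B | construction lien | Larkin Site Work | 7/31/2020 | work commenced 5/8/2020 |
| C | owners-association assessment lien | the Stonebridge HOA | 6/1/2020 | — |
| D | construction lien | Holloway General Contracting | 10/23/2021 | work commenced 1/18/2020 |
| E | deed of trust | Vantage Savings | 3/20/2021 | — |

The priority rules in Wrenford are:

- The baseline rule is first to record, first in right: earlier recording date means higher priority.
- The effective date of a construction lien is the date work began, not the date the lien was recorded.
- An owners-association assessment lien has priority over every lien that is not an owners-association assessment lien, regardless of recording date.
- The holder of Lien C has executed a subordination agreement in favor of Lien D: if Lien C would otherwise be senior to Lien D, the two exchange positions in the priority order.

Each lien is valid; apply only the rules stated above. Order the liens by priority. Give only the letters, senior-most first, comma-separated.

Adjusting effective dates: B relates back to 5/8/2020 (work commenced); D is treated as recorded 1/18/2020, the work-commencement date.
C is an owners-association assessment lien and takes priority over every other lien.
Remaining liens by effective date: D (1/18/2020), B (5/8/2020), A (7/11/2020), E (3/20/2021).
Because C would otherwise rank above D, the subordination swaps them.

D, C, B, A, E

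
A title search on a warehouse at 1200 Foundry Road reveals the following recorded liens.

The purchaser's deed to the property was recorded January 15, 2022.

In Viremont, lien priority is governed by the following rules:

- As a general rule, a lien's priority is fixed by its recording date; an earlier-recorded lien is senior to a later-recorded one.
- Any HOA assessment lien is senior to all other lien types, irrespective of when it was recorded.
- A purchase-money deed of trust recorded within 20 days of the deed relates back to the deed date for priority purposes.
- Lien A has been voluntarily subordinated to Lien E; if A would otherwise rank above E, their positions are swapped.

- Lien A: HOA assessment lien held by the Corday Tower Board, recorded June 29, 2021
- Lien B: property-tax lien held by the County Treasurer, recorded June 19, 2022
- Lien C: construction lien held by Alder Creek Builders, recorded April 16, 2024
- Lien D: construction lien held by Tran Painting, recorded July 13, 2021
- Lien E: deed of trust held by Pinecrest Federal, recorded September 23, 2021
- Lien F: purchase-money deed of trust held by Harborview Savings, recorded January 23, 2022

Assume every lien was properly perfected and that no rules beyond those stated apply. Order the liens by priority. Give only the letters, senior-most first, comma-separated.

E, D, A, F, B, C

First, effective dates: F's effective date is the deed date, January 15, 2022.
A is an HOA assessment lien, so it outranks all other liens regardless of date.
The other liens, earliest effective date first: D (July 13, 2021), E (September 23, 2021), F (January 15, 2022), B (June 19, 2022), C (April 16, 2024).
A would otherwise be senior to E, so under the subordination agreement A and E exchange positions.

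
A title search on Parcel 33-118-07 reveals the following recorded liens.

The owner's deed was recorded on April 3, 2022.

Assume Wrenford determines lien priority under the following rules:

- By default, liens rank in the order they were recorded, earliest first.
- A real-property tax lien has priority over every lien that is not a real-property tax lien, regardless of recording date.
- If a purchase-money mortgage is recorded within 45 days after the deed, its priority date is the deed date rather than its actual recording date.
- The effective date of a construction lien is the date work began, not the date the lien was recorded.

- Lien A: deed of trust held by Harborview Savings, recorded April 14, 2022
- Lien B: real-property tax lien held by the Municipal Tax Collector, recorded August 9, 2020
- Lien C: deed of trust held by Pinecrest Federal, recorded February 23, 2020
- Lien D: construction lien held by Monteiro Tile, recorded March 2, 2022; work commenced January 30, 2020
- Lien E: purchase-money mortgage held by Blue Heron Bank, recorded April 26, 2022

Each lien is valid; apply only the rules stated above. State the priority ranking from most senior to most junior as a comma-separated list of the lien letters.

B, D, C, E, A

Effective dates: D relates back to January 30, 2020 (work commenced); E relates back to the deed date April 3, 2022.
B is a real-property tax lien and takes priority over every other lien.
Among the remaining liens, by effective date: D (January 30, 2020), C (February 23, 2020), E (April 3, 2022), A (April 14, 2022).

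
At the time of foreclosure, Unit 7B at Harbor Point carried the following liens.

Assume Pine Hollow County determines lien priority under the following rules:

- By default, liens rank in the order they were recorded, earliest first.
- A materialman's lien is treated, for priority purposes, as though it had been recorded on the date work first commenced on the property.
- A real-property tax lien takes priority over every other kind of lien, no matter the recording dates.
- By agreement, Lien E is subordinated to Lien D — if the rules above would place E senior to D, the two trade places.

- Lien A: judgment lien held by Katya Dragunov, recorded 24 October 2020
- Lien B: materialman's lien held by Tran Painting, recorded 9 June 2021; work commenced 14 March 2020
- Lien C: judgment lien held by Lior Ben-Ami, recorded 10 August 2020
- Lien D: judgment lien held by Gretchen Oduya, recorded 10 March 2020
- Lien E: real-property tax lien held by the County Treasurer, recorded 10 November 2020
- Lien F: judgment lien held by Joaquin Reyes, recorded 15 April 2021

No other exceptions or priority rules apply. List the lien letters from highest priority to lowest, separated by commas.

D, E, B, C, A, F

Effective dates: B is treated as recorded 14 March 2020, the work-commencement date.
E is a real-property tax lien, so it outranks all other liens regardless of date.
Remaining liens by effective date: D (10 March 2020), B (14 March 2020), C (10 August 2020), A (24 October 2020), F (15 April 2021).
E would otherwise be senior to D, so under the subordination agreement E and D exchange positions.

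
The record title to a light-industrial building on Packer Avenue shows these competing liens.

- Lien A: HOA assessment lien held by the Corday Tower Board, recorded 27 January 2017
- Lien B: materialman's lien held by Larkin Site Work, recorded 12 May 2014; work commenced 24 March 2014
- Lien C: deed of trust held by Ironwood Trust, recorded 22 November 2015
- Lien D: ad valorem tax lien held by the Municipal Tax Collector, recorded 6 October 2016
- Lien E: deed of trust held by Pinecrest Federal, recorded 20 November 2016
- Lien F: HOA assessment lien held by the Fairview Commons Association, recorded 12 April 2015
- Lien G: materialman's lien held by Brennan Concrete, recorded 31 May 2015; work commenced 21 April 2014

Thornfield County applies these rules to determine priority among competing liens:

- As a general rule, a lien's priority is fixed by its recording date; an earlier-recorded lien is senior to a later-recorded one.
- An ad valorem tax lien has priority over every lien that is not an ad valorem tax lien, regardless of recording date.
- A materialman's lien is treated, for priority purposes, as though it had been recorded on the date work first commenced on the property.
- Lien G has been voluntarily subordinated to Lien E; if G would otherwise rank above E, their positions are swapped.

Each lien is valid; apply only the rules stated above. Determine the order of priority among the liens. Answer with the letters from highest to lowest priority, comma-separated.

D, B, E, F, C, G, A

Effective dates after the stated exceptions: B is treated as recorded 24 March 2014, the work-commencement date; G is treated as recorded 21 April 2014, the work-commencement date.
D, as an ad valorem tax lien, has superpriority and ranks first.
Among the remaining liens, by effective date: B (24 March 2014), G (21 April 2014), F (12 April 2015), C (22 November 2015), E (20 November 2016), A (27 January 2017).
G is senior to E before the subordination, so the two trade places.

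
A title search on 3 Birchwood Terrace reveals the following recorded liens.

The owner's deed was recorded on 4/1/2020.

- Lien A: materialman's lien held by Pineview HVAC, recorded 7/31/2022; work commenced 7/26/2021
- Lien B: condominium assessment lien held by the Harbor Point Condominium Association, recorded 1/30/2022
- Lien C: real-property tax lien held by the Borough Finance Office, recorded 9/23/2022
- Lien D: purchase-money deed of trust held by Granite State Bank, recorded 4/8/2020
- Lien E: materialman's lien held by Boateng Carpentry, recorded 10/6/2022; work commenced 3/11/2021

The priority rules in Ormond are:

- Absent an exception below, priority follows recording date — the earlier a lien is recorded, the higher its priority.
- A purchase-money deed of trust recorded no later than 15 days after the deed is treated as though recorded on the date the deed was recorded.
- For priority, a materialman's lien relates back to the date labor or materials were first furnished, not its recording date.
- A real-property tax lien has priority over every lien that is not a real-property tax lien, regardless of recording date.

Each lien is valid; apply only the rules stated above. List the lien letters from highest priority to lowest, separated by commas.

C, D, E, A, B

First, effective dates: A's effective date is 7/26/2021, when work began; D's effective date is the deed date, 4/1/2020; E relates back to 3/11/2021 (work commenced).
C, as a real-property tax lien, has superpriority and ranks first.
Remaining liens by effective date: D (4/1/2020), E (3/11/2021), A (7/26/2021), B (1/30/2022).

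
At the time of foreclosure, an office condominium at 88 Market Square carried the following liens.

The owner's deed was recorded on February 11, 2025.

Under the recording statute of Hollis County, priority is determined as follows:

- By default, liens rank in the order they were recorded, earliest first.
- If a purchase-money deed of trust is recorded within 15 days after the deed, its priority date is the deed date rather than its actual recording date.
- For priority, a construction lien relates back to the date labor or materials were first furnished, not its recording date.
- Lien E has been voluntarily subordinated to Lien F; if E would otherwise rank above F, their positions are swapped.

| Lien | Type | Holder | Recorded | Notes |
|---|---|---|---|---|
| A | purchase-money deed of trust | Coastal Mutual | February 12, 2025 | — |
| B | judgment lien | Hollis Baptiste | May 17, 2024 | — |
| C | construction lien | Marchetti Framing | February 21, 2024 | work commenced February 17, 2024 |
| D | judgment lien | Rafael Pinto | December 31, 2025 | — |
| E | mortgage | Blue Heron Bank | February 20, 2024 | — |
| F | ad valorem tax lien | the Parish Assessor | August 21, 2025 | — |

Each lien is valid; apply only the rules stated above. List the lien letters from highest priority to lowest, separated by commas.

C, F, B, A, E, D

Effective dates: A was recorded within the 15-day window, so its effective date is the deed date February 11, 2025; C relates back to February 17, 2024 (work commenced).
By effective date: C (February 17, 2024), E (February 20, 2024), B (May 17, 2024), A (February 11, 2025), F (August 21, 2025), D (December 31, 2025).
E would otherwise be senior to F, so under the subordination agreement E and F exchange positions.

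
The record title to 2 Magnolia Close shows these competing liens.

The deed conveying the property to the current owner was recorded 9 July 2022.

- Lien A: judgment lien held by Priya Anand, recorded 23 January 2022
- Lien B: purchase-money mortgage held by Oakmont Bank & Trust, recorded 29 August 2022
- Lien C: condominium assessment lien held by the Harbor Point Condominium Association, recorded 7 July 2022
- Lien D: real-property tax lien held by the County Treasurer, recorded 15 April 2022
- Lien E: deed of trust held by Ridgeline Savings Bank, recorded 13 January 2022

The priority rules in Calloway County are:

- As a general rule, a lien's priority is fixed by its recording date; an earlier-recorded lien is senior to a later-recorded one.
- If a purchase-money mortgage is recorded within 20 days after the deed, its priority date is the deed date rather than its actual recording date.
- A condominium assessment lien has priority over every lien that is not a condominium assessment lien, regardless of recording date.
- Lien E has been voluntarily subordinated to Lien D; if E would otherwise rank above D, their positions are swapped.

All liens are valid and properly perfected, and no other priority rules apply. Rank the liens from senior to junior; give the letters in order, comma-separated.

Effective dates: B was recorded 51 days after the deed — beyond 20 days — so no relation-back applies.
As a condominium assessment lien, C is senior to every other lien.
Among the remaining liens, by effective date: E (13 January 2022), A (23 January 2022), D (15 April 2022), B (29 August 2022).
E is senior to D before the subordination, so the two trade places.

C, D, A, E, B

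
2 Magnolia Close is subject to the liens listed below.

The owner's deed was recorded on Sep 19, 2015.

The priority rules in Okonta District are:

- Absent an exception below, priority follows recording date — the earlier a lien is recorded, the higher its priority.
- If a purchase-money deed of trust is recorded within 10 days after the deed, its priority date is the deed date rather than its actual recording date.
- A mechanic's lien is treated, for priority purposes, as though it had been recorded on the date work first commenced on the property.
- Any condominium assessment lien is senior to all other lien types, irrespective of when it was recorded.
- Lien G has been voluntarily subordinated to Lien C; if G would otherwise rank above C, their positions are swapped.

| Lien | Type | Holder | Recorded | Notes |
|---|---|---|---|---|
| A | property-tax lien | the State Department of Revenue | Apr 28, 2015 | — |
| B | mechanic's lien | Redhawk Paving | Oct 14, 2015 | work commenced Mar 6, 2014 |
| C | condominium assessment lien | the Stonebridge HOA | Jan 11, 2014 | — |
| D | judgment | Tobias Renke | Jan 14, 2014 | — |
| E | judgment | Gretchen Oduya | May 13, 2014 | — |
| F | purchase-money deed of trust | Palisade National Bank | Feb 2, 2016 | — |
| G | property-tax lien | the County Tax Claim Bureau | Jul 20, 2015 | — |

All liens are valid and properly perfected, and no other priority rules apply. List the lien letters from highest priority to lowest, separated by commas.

Effective dates: B's effective date is Mar 6, 2014, when work began; F was recorded 136 days after the deed, outside the 10-day window, so it keeps its recording date.
C is a condominium assessment lien, so it outranks all other liens regardless of date.
Among the remaining liens, by effective date: D (Jan 14, 2014), B (Mar 6, 2014), E (May 13, 2014), A (Apr 28, 2015), G (Jul 20, 2015), F (Feb 2, 2016).
Since G is not senior to C, the subordination leaves the order unchanged.

C, D, B, E, A, G, F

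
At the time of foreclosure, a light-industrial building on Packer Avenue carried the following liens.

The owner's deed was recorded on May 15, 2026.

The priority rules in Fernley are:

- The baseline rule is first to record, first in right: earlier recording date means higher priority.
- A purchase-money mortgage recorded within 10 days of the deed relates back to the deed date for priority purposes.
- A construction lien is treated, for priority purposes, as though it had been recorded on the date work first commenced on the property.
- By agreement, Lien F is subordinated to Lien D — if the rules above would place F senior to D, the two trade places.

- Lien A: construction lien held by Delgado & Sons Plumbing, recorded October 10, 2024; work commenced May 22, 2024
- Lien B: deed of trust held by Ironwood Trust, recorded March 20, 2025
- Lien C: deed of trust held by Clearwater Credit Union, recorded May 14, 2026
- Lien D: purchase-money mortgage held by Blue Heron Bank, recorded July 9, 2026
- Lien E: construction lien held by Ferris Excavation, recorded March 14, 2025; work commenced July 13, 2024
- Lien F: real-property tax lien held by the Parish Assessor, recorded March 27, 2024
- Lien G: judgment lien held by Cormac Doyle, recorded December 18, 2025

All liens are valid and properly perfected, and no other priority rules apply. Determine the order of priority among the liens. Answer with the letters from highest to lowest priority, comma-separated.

Adjusting effective dates: A relates back to May 22, 2024 (work commenced); D missed the 10-day window (55 days after the deed), so its recording date stands; E's effective date is July 13, 2024, when work began.
Ordering by effective date: F (March 27, 2024), A (May 22, 2024), E (July 13, 2024), B (March 20, 2025), G (December 18, 2025), C (May 14, 2026), D (July 9, 2026).
Because F would otherwise rank above D, the subordination swaps them.

D, A, E, B, G, C, F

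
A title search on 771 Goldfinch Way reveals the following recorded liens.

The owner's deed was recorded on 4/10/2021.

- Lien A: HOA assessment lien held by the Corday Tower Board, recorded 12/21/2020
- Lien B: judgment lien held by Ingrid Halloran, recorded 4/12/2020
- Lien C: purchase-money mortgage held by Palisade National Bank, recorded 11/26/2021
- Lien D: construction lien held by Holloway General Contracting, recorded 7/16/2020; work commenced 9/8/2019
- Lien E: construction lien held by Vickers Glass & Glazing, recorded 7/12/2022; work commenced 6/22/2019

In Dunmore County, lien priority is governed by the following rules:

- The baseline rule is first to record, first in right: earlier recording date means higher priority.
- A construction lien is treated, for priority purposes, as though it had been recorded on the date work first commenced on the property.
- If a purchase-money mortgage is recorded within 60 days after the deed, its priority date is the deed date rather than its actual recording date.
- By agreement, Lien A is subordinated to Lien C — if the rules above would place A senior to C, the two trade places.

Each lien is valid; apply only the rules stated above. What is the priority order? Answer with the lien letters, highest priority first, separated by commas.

Adjusting effective dates: C was recorded 230 days after the deed, outside the 60-day window, so it keeps its recording date; D relates back to 9/8/2019 (work commenced); E's effective date is 6/22/2019, when work began.
Ordering by effective date: E (6/22/2019), D (9/8/2019), B (4/12/2020), A (12/21/2020), C (11/26/2021).
The subordination applies — A was senior to C — so A and C swap.

E, D, B, C, A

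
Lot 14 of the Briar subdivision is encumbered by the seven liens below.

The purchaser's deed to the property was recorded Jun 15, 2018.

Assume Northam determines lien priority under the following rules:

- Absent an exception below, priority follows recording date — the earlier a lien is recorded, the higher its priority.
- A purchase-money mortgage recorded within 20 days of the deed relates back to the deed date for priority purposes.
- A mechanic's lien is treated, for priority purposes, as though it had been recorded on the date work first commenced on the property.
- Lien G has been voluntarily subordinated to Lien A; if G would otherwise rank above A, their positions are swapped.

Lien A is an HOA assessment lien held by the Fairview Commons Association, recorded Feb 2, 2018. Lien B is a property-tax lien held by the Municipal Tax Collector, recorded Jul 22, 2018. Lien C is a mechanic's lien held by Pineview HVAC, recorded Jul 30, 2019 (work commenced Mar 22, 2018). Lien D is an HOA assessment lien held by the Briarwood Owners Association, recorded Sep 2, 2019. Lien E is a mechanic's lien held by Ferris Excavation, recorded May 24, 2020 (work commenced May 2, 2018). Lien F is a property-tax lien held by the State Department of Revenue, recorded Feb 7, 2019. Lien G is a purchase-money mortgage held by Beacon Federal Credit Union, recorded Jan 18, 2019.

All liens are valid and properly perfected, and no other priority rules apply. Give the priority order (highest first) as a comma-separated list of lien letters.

A, C, E, B, G, F, D

Effective dates: C's effective date is Mar 22, 2018, when work began; E relates back to May 2, 2018 (work commenced); G was recorded 217 days after the deed, outside the 20-day window, so it keeps its recording date.
By effective date: A (Feb 2, 2018), C (Mar 22, 2018), E (May 2, 2018), B (Jul 22, 2018), G (Jan 18, 2019), F (Feb 7, 2019), D (Sep 2, 2019).
G is already junior to A, so the subordination agreement changes nothing.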